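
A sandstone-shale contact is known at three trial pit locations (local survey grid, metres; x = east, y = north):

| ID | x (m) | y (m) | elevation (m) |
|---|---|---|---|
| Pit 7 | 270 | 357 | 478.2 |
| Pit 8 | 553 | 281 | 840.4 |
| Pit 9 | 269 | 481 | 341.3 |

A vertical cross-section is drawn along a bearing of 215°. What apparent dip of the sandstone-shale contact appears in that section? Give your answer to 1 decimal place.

18.4°

Let the plane be z = a·x + b·y + c.
Pit 8−Pit 7: 283a − 76b = 362.2;  Pit 9−Pit 7: −1a + 124b = −136.9.
Solving gives a = 0.98550, b = −1.09608.
Unit vector along 215° is (sin 215°, cos 215°) = (-0.5736, -0.8192).
Slope in that direction = a·(-0.5736) + b·(-0.8192) = 0.33260.
Apparent dip = arctan|0.33260| = 18.4° (true dip is 55.8°, so apparent ≤ true as expected).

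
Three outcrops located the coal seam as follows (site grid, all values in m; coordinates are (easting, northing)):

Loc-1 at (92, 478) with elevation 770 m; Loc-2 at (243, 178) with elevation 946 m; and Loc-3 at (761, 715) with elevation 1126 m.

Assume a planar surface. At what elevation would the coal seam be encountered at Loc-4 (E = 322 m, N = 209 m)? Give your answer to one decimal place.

Let the plane be z = a·E + b·N + c.
Loc-2−Loc-1: 151a − 300b = 176;  Loc-3−Loc-1: 669a + 237b = 356.
Solving gives a = 0.62799, b = −0.27058.
Then c = 770 − a·92 − b·478 = 841.56.
At (322, 209): z = 202.2 − 56.6 + 841.56 = 987.2 m.

987.2 m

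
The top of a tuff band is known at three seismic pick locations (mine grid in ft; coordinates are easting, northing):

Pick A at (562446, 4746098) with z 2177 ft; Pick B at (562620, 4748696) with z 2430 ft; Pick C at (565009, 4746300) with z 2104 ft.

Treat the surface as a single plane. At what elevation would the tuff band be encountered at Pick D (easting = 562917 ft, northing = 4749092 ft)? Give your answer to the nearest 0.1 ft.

Let the plane be z = a·easting + b·northing + c.
Pick B−Pick A: 174a + 2598b = 253;  Pick C−Pick A: 2563a + 202b = −73.
Solving gives a = −0.036349219, b = 0.099817076.
Then c = 2177 − a·562446 − b·4746098 = −451120.15.
At (562917, 4749092): z = −20461.6 + 474040.5 − 451120.15 = 2458.7 ft.

2458.7 ft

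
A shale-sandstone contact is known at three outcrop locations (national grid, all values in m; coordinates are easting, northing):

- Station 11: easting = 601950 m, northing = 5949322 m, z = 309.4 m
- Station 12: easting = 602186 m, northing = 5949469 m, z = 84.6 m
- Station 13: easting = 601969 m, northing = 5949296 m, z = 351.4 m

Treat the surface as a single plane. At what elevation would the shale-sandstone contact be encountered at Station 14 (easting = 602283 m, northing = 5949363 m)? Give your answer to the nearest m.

Let the plane be z = a·easting + b·northing + c.
Station 12−Station 11: 236a + 147b = −224.8;  Station 13−Station 11: 19a − 26b = 42.
Solving gives a = 0.03686863, b = −1.58844215.
Then c = 309.4 − a·601950 − b·5949322 = 9428270.19.
At (602283, 5949363): z = 22205.3 − 9450219.0 + 9428270.19 = 256.6 m.

257 m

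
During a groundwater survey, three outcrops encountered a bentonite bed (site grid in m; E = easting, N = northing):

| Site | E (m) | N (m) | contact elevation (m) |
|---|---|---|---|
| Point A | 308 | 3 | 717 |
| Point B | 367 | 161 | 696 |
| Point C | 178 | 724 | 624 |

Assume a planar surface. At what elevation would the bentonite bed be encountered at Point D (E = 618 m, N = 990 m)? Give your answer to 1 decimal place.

Two edge vectors: Point A→Point B = (59, 158, -21), Point A→Point C = (-130, 721, -93).
Normal n = (Point A→Point B) × (Point A→Point C) = (447, 8217, 63079).
So ∂z/∂E = −n_x/n_z = −0.00709 and ∂z/∂N = −n_y/n_z = −0.13027.
Intercept c from Point A: 717 + 2.18 + 0.39 = 719.57.
At (618, 990): z = −4.4 − 129.0 + 719.57 = 586.2 m.

586.2 m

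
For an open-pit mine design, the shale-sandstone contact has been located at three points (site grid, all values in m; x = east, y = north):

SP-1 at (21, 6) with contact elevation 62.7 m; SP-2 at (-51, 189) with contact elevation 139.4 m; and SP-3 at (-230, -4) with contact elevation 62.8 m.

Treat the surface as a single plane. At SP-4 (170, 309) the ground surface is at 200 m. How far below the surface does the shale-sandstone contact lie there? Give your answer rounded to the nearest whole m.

Two edge vectors: SP-1→SP-2 = (-72, 183, 76.7), SP-1→SP-3 = (-251, -10, 0.1).
Normal n = (SP-1→SP-2) × (SP-1→SP-3) = (785.3, -19244.5, 46653).
So ∂z/∂x = −n_x/n_z = −0.01683 and ∂z/∂y = −n_y/n_z = 0.41250.
Intercept c from SP-1: 62.7 + 0.35 − 2.48 = 60.58.
At (170, 309): z_contact = −2.9 + 127.5 + 60.58 = 185.2 m.
Depth below ground = 200 − 185.2 = 15 m.

15 m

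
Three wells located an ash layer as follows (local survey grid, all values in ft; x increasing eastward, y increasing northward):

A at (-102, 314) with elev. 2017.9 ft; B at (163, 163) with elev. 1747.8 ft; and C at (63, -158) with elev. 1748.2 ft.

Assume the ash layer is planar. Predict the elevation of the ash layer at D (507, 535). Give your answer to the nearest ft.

1550 ft

Let the plane be z = a·x + b·y + c.
B−A: 265a − 151b = −270.1;  C−A: 165a − 472b = −269.7.
Solving gives a = −0.86620, b = 0.26860.
Then c = 2017.9 − a·-102 − b·314 = 1845.21.
At (507, 535): z = −439.2 + 143.7 + 1845.21 = 1549.7 ft.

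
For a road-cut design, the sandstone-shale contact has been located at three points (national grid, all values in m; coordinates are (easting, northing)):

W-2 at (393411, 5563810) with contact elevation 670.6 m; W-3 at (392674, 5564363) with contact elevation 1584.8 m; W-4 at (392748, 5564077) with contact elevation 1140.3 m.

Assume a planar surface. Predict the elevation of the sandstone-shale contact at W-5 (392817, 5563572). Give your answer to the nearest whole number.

361 m

Let the plane be z = a·E + b·N + c.
W-3−W-2: −737a + 553b = 914.2;  W-4−W-2: −663a + 267b = 469.7.
Solving gives a = −0.09215059, b = 1.53035264.
Then c = 670.6 − a·393411 − b·5563810 = −8477667.68.
At (392817, 5563572): z = −36198.3 + 8514227.1 − 8477667.68 = 361.1 m.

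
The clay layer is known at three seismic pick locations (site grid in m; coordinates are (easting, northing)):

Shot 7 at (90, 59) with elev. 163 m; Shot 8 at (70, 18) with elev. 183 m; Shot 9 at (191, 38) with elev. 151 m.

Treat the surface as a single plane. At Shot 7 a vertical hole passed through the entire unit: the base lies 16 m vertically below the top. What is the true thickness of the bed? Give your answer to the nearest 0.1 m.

Let the plane be z = a·E + b·N + c.
Shot 8−Shot 7: −20a − 41b = 20;  Shot 9−Shot 7: 101a − 21b = −12.
Solving gives a = −0.19996, b = −0.39027.
|∇z| = √(a²+b²) = 0.43851, so dip δ = arctan(0.43851) = 23.68°.
True thickness = vertical thickness × cos δ = 16 × cos 23.68° = 14.7 m.

14.7 m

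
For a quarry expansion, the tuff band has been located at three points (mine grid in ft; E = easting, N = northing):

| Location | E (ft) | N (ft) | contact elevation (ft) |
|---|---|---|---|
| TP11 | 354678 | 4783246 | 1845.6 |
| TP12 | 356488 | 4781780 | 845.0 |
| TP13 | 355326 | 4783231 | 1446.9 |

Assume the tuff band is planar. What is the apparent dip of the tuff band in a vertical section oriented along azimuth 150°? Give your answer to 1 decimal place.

Let the plane be z = a·E + b·N + c.
TP12−TP11: 1810a − 1466b = −1000.6;  TP13−TP11: 648a − 15b = −398.7.
Solving gives a = −0.61712, b = −0.07939.
Unit vector along 150° is (sin 150°, cos 150°) = (0.5000, -0.8660).
Slope in that direction = a·(0.5000) + b·(-0.8660) = −0.23981.
Apparent dip = arctan|0.23981| = 13.5° (true dip is 31.9°, so apparent ≤ true as expected).

13.5°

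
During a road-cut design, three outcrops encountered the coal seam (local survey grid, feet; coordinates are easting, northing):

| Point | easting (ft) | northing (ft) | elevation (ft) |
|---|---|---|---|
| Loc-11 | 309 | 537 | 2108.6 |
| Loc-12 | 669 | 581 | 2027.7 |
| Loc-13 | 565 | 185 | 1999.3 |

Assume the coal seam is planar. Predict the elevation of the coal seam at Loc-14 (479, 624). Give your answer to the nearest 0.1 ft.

2079.3 ft

Let the plane be z = a·easting + b·northing + c.
Loc-12−Loc-11: 360a + 44b = −80.9;  Loc-13−Loc-11: 256a − 352b = −109.3.
Solving gives a = −0.24123, b = 0.13507.
Then c = 2108.6 − a·309 − b·537 = 2110.61.
At (479, 624): z = −115.5 + 84.3 + 2110.61 = 2079.3 ft.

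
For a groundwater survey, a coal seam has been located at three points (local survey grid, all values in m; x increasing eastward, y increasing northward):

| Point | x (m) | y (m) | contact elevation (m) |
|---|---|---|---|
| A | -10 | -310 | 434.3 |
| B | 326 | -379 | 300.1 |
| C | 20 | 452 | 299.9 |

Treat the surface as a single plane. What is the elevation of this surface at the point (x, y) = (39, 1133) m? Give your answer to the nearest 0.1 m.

Two edge vectors: A→B = (336, -69, -134.2), A→C = (30, 762, -134.4).
Normal n = (A→B) × (A→C) = (111534, 41132.4, 258102).
So ∂z/∂x = −n_x/n_z = −0.432131 and ∂z/∂y = −n_y/n_z = −0.159365.
Intercept c from A: 434.3 − 4.32 − 49.40 = 380.58.
At (39, 1133): z = −16.9 − 180.6 + 380.58 = 183.2 m.

183.2 m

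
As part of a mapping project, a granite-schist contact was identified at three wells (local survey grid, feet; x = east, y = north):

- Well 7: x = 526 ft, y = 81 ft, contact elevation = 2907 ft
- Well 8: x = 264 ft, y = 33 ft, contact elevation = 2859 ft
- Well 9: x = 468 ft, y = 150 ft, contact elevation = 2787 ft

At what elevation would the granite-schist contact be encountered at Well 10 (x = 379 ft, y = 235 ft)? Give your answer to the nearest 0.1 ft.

Two edge vectors: Well 7→Well 8 = (-262, -48, -48), Well 7→Well 9 = (-58, 69, -120).
Normal n = (Well 7→Well 8) × (Well 7→Well 9) = (9072, -28656, -20862).
So ∂z/∂x = −n_x/n_z = 0.43486 and ∂z/∂y = −n_y/n_z = −1.37360.
Intercept c from Well 7: 2907 − 228.74 + 111.26 = 2789.53.
At (379, 235): z = 164.8 − 322.8 + 2789.53 = 2631.5 ft.

2631.5 ft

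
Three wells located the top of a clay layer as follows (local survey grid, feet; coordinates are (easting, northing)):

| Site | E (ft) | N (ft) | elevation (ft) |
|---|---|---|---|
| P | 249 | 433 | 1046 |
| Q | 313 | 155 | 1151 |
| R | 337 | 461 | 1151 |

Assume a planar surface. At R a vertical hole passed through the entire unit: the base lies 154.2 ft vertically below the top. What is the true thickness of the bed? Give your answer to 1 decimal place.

Two edge vectors: P→Q = (64, -278, 105), P→R = (88, 28, 105).
Normal n = (P→Q) × (P→R) = (-32130, 2520, 26256).
So ∂z/∂E = −n_x/n_z = 1.22372 and ∂z/∂N = −n_y/n_z = −0.09598.
|∇z| = √(a²+b²) = 1.22748, so dip δ = arctan(1.22748) = 50.83°.
True thickness = vertical thickness × cos δ = 154.2 × cos 50.83° = 97.4 ft.

97.4 ft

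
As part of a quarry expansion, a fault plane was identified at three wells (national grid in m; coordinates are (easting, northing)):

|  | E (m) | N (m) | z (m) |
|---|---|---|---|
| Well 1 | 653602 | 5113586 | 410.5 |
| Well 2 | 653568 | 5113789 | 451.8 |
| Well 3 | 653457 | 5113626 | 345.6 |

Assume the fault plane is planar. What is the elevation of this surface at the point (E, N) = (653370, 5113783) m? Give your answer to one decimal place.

Let the plane be z = a·E + b·N + c.
Well 2−Well 1: −34a + 203b = 41.3;  Well 3−Well 1: −145a + 40b = −64.9.
Solving gives a = 0.528110419, b = 0.291900267.
Then c = 410.5 − a·653602 − b·5113586 = −1837420.65.
At (653370, 5113783): z = 345051.5 + 1492714.6 − 1837420.65 = 345.5 m.

345.5 m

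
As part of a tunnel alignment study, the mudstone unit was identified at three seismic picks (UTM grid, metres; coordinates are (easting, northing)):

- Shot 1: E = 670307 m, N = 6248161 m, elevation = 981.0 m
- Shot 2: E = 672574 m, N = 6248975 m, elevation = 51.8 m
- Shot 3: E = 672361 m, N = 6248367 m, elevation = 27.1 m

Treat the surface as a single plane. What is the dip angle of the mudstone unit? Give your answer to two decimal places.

Two edge vectors: Shot 1→Shot 2 = (2267, 814, -929.2), Shot 1→Shot 3 = (2054, 206, -953.9).
Normal n = (Shot 1→Shot 2) × (Shot 1→Shot 3) = (-585059.4, 253914.5, -1204954).
So ∂z/∂E = −n_x/n_z = −0.48555 and ∂z/∂N = −n_y/n_z = 0.21073.
Gradient magnitude |∇z| = √(a² + b²) = √(0.23575 + 0.04441) = 0.52930.
True dip = arctan(0.52930) = 27.89°, dipping toward ESE (azimuth ≈ 113°).

27.89°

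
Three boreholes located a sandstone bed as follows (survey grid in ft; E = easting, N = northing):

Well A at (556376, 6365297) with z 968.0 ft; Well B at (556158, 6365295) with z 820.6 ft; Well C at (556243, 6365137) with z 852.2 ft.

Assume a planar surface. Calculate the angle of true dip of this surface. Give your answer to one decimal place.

34.8°

Two edge vectors: Well A→Well B = (-218, -2, -147.4), Well A→Well C = (-133, -160, -115.8).
Normal n = (Well A→Well B) × (Well A→Well C) = (-23352.4, -5640.2, 34614).
So ∂z/∂E = −n_x/n_z = 0.67465 and ∂z/∂N = −n_y/n_z = 0.16295.
Gradient magnitude |∇z| = √(a² + b²) = √(0.45516 + 0.02655) = 0.69405.
True dip = arctan(0.69405) = 34.8°, dipping toward WSW (azimuth ≈ 256°).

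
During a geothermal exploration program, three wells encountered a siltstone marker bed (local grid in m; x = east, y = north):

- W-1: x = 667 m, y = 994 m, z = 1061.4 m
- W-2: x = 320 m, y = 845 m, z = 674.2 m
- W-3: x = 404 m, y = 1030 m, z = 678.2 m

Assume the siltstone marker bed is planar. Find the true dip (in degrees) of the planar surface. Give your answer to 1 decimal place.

Let the plane be z = a·x + b·y + c.
W-2−W-1: −347a − 149b = −387.2;  W-3−W-1: −263a + 36b = −383.2.
Solving gives a = 1.37456, b = −0.60250.
Gradient magnitude |∇z| = √(a² + b²) = √(1.88942 + 0.36301) = 1.50081.
True dip = arctan(1.50081) = 56.3°, dipping toward WNW (azimuth ≈ 294°).

56.3°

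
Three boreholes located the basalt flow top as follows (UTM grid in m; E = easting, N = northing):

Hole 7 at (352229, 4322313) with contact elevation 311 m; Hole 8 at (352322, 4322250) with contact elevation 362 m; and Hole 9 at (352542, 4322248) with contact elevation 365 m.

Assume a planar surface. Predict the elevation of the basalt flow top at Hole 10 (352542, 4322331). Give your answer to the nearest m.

Two edge vectors: Hole 7→Hole 8 = (93, -63, 51), Hole 7→Hole 9 = (313, -65, 54).
Normal n = (Hole 7→Hole 8) × (Hole 7→Hole 9) = (-87, 10941, 13674).
So ∂z/∂E = −n_x/n_z = 0.00636244 and ∂z/∂N = −n_y/n_z = −0.80013164.
Intercept c from Hole 7: 311 − 2241.04 + 3458419.37 = 3456489.34.
At (352542, 4322331): z = 2243.0 − 3458433.8 + 3456489.34 = 298.6 m.

299 m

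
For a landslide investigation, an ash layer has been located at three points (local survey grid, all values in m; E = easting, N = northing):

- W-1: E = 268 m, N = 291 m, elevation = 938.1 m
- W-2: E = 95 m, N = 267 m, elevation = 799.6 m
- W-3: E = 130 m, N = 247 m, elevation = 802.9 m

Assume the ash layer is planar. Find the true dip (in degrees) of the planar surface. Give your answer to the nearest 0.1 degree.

Let the plane be z = a·E + b·N + c.
W-2−W-1: −173a − 24b = −138.5;  W-3−W-1: −138a − 44b = −135.2.
Solving gives a = 0.66260, b = 0.99456.
Gradient magnitude |∇z| = √(a² + b²) = √(0.43904 + 0.98915) = 1.19507.
True dip = arctan(1.19507) = 50.1°, dipping toward SSW (azimuth ≈ 214°).

50.1°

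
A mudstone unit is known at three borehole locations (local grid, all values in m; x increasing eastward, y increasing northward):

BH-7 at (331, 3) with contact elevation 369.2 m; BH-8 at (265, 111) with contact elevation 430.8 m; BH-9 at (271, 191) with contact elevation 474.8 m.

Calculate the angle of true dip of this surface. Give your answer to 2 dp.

Let the plane be z = a·x + b·y + c.
BH-8−BH-7: −66a + 108b = 61.6;  BH-9−BH-7: −60a + 188b = 105.6.
Solving gives a = −0.02969, b = 0.55223.
Gradient magnitude |∇z| = √(a² + b²) = √(0.00088 + 0.30495) = 0.55302.
True dip = arctan(0.55302) = 28.94°, dipping toward S (azimuth ≈ 177°).

28.94°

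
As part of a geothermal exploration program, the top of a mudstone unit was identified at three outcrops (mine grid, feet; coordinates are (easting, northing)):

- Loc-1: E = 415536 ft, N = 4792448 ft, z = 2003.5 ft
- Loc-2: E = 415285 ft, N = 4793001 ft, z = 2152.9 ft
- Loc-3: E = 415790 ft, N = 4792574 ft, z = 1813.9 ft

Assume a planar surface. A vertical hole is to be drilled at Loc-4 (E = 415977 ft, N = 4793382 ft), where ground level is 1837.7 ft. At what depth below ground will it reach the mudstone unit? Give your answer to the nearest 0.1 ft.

203.5 ft

Two edge vectors: Loc-1→Loc-2 = (-251, 553, 149.4), Loc-1→Loc-3 = (254, 126, -189.6).
Normal n = (Loc-1→Loc-2) × (Loc-1→Loc-3) = (-123673.2, -9642, -172088).
So ∂z/∂E = −n_x/n_z = −0.718662545 and ∂z/∂N = −n_y/n_z = −0.056029473.
Intercept c from Loc-1: 2003.5 + 298630.16 + 268518.34 = 569152.00.
At (415977, 4793382): z_contact = −298947.09 − 268570.67 + 569152.00 = 1634.24 ft.
Depth below ground = 1837.7 − 1634.24 = 203.5 ft.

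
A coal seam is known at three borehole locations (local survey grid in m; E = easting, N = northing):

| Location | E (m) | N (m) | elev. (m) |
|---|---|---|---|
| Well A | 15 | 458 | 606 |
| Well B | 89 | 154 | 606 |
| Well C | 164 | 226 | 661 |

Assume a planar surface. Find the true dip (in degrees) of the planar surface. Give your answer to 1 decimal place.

31.5°

Let the plane be z = a·E + b·N + c.
Well B−Well A: 74a − 304b = 0;  Well C−Well A: 149a − 232b = 55.
Solving gives a = 0.59443, b = 0.14470.
Gradient magnitude |∇z| = √(a² + b²) = √(0.35334 + 0.02094) = 0.61178.
True dip = arctan(0.61178) = 31.5°, dipping toward WSW (azimuth ≈ 256°).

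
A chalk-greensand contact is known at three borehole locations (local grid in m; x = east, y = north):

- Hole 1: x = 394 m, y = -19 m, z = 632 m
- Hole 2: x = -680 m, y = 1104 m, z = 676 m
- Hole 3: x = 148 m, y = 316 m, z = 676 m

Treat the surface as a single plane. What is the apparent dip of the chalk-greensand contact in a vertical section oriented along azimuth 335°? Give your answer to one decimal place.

Let the plane be z = a·x + b·y + c.
Hole 2−Hole 1: −1074a + 1123b = 44;  Hole 3−Hole 1: −246a + 335b = 44.
Solving gives a = 0.41507, b = 0.43614.
Unit vector along 335° is (sin 335°, cos 335°) = (-0.4226, 0.9063).
Slope in that direction = a·(-0.4226) + b·(0.9063) = 0.21986.
Apparent dip = arctan|0.21986| = 12.4° (true dip is 31.1°, so apparent ≤ true as expected).

12.4°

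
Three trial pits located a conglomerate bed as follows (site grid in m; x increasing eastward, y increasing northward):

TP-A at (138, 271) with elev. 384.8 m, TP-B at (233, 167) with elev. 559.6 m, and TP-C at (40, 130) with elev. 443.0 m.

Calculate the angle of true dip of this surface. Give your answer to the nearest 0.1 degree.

Let the plane be z = a·x + b·y + c.
TP-B−TP-A: 95a − 104b = 174.8;  TP-C−TP-A: −98a − 141b = 58.2.
Solving gives a = 0.78832, b = −0.96067.
Gradient magnitude |∇z| = √(a² + b²) = √(0.62144 + 0.92289) = 1.24271.
True dip = arctan(1.24271) = 51.2°, dipping toward NW (azimuth ≈ 321°).

51.2°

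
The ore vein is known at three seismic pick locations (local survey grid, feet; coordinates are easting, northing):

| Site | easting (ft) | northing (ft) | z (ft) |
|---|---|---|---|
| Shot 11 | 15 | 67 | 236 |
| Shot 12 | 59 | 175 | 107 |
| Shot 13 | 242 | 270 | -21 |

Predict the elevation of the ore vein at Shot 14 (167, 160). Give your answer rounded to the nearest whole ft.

113 ft

Let the plane be z = a·easting + b·northing + c.
Shot 12−Shot 11: 44a + 108b = −129;  Shot 13−Shot 11: 227a + 203b = −257.
Solving gives a = −0.10068, b = −1.15343.
Then c = 236 − a·15 − b·67 = 314.79.
At (167, 160): z = −16.8 − 184.5 + 314.79 = 113.4 ft.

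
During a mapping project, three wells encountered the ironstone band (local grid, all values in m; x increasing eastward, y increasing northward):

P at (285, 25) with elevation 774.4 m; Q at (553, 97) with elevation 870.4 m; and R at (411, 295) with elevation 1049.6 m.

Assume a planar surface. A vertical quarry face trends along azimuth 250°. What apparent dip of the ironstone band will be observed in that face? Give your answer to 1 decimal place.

Let the plane be z = a·x + b·y + c.
Q−P: 268a + 72b = 96;  R−P: 126a + 270b = 275.2.
Solving gives a = 0.09647, b = 0.97424.
Unit vector along 250° is (sin 250°, cos 250°) = (-0.9397, -0.3420).
Slope in that direction = a·(-0.9397) + b·(-0.3420) = −0.42386.
Apparent dip = arctan|0.42386| = 23.0° (true dip is 44.4°, so apparent ≤ true as expected).

23.0°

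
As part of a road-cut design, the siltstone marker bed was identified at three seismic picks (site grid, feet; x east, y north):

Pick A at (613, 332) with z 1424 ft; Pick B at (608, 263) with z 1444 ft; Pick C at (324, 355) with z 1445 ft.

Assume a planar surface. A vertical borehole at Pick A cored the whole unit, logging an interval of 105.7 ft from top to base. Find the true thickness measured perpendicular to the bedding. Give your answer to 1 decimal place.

Two edge vectors: Pick A→Pick B = (-5, -69, 20), Pick A→Pick C = (-289, 23, 21).
Normal n = (Pick A→Pick B) × (Pick A→Pick C) = (-1909, -5675, -20056).
So ∂z/∂x = −n_x/n_z = −0.09518 and ∂z/∂y = −n_y/n_z = −0.28296.
|∇z| = √(a²+b²) = 0.29854, so dip δ = arctan(0.29854) = 16.62°.
True thickness = vertical thickness × cos δ = 105.7 × cos 16.62° = 101.3 ft.

101.3 ft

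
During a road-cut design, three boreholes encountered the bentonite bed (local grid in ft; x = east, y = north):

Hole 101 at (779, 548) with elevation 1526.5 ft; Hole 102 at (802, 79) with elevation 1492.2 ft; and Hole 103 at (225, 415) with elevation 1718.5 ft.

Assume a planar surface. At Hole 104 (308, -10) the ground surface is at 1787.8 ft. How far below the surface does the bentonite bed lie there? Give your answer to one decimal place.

122.8 ft

Two edge vectors: Hole 101→Hole 102 = (23, -469, -34.3), Hole 101→Hole 103 = (-554, -133, 192).
Normal n = (Hole 101→Hole 102) × (Hole 101→Hole 103) = (-94609.9, 14586.2, -262885).
So ∂z/∂x = −n_x/n_z = −0.35989 and ∂z/∂y = −n_y/n_z = 0.05549.
Intercept c from Hole 101: 1526.5 + 280.35 − 30.41 = 1776.45.
At (308, -10): z_contact = −110.85 − 0.55 + 1776.45 = 1665.05 ft.
Depth below ground = 1787.8 − 1665.05 = 122.8 ft.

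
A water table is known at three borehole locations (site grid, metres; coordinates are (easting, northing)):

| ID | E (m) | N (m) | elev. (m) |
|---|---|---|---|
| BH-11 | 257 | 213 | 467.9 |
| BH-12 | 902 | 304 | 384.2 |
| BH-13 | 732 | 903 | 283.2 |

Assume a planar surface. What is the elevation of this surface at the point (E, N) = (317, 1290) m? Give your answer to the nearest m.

Two edge vectors: BH-11→BH-12 = (645, 91, -83.7), BH-11→BH-13 = (475, 690, -184.7).
Normal n = (BH-11→BH-12) × (BH-11→BH-13) = (40945.3, 79374, 401825).
So ∂z/∂E = −n_x/n_z = −0.10190 and ∂z/∂N = −n_y/n_z = −0.19753.
Intercept c from BH-11: 467.9 + 26.19 + 42.07 = 536.16.
At (317, 1290): z = −32.3 − 254.8 + 536.16 = 249.0 m.

249 m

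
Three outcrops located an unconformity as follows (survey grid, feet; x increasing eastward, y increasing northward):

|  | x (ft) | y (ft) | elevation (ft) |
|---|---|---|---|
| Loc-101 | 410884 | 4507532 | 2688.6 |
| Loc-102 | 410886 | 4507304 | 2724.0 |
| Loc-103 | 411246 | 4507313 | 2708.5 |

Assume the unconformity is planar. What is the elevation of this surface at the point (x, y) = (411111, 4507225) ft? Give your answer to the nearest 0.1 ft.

2727.5 ft

Let the plane be z = a·x + b·y + c.
Loc-102−Loc-101: 2a − 228b = 35.4;  Loc-103−Loc-101: 362a − 219b = 19.9.
Solving gives a = −0.039165388, b = −0.155606714.
Then c = 2688.6 − a·410884 − b·4507532 = 720183.27.
At (411111, 4507225): z = −16101.3 − 701354.5 + 720183.27 = 2727.5 ft.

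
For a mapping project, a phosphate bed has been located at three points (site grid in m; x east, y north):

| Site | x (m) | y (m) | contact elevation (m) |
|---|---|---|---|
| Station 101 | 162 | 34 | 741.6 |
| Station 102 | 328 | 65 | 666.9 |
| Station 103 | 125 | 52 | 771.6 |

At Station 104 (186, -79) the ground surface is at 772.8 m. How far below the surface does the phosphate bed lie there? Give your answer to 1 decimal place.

Two edge vectors: Station 101→Station 102 = (166, 31, -74.7), Station 101→Station 103 = (-37, 18, 30).
Normal n = (Station 101→Station 102) × (Station 101→Station 103) = (2274.6, -2216.1, 4135).
So ∂z/∂x = −n_x/n_z = −0.55008 and ∂z/∂y = −n_y/n_z = 0.53594.
Intercept c from Station 101: 741.6 + 89.11 − 18.22 = 812.49.
At (186, -79): z_contact = −102.32 − 42.34 + 812.49 = 667.84 m.
Depth below ground = 772.8 − 667.84 = 105.0 m.

105.0 m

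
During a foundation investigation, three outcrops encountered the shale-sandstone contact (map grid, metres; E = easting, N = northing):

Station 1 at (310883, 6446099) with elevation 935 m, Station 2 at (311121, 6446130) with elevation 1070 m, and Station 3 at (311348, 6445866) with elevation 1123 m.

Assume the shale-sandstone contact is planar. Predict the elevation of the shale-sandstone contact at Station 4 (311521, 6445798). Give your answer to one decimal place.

Let the plane be z = a·E + b·N + c.
Station 2−Station 1: 238a + 31b = 135;  Station 3−Station 1: 465a − 233b = 188.
Solving gives a = 0.533612904, b = 0.258068671.
Then c = 935 − a·310883 − b·6446099 = −1828492.38.
At (311521, 6445798): z = 166231.6 + 1663458.5 − 1828492.38 = 1197.8 m.

1197.8 m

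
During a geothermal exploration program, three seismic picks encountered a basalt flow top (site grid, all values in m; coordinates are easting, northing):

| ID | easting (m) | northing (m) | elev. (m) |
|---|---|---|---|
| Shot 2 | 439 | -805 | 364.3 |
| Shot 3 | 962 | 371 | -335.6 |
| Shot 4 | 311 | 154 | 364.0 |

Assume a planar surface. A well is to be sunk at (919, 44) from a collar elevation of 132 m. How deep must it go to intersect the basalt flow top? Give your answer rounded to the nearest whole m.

378 m

Let the plane be z = a·easting + b·northing + c.
Shot 3−Shot 2: 523a + 1176b = −699.9;  Shot 4−Shot 2: −128a + 959b = −0.3.
Solving gives a = −1.02878, b = −0.13763.
Then c = 364.3 − a·439 − b·-805 = 705.14.
At (919, 44): z_contact = −945.4 − 6.1 + 705.14 = -246.4 m.
Depth below ground = 132 − (-246.4) = 378 m.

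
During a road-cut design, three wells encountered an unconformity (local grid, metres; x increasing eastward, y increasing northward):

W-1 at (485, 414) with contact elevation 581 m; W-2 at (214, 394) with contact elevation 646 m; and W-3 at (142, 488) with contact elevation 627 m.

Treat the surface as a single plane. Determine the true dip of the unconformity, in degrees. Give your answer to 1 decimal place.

22.9°

Let the plane be z = a·x + b·y + c.
W-2−W-1: −271a − 20b = 65;  W-3−W-1: −343a + 74b = 46.
Solving gives a = −0.21290, b = −0.36520.
Gradient magnitude |∇z| = √(a² + b²) = √(0.04533 + 0.13337) = 0.42273.
True dip = arctan(0.42273) = 22.9°, dipping toward NNE (azimuth ≈ 030°).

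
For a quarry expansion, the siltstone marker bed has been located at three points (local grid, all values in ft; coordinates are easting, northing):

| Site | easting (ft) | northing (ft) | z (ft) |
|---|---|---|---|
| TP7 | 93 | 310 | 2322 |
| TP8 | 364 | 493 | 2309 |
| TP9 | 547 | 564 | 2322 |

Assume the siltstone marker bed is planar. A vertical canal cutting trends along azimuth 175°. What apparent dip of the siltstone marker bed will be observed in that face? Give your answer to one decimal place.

Let the plane be z = a·easting + b·northing + c.
TP8−TP7: 271a + 183b = −13;  TP9−TP7: 454a + 254b = 0.
Solving gives a = 0.23175, b = −0.41423.
Unit vector along 175° is (sin 175°, cos 175°) = (0.0872, -0.9962).
Slope in that direction = a·(0.0872) + b·(-0.9962) = 0.43286.
Apparent dip = arctan|0.43286| = 23.4° (true dip is 25.4°, so apparent ≤ true as expected).

23.4°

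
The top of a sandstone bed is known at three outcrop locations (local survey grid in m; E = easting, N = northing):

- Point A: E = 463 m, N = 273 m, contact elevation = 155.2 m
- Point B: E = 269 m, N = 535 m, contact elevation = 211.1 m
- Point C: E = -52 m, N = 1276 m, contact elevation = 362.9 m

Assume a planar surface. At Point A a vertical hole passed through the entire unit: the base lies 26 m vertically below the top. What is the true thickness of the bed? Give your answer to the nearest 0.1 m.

Let the plane be z = a·E + b·N + c.
Point B−Point A: −194a + 262b = 55.9;  Point C−Point A: −515a + 1003b = 207.7.
Solving gives a = −0.02767, b = 0.19287.
|∇z| = √(a²+b²) = 0.19485, so dip δ = arctan(0.19485) = 11.03°.
True thickness = vertical thickness × cos δ = 26 × cos 11.03° = 25.5 m.

25.5 m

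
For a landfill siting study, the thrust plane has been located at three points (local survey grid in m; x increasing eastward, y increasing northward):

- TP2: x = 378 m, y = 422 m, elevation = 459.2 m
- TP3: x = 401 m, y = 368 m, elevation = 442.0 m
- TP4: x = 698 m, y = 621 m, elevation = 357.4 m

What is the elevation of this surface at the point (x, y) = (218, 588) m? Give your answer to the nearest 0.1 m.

548.5 m

Two edge vectors: TP2→TP3 = (23, -54, -17.2), TP2→TP4 = (320, 199, -101.8).
Normal n = (TP2→TP3) × (TP2→TP4) = (8920, -3162.6, 21857).
So ∂z/∂x = −n_x/n_z = −0.40811 and ∂z/∂y = −n_y/n_z = 0.14470.
Intercept c from TP2: 459.2 + 154.26 − 61.06 = 552.40.
At (218, 588): z = −89.0 + 85.1 + 552.40 = 548.5 m.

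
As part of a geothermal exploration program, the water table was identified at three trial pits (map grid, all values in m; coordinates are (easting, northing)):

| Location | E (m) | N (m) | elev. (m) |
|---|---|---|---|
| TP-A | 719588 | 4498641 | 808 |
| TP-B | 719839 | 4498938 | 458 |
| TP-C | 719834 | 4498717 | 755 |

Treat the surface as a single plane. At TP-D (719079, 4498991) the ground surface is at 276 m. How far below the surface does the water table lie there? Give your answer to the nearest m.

42 m

Two edge vectors: TP-A→TP-B = (251, 297, -350), TP-A→TP-C = (246, 76, -53).
Normal n = (TP-A→TP-B) × (TP-A→TP-C) = (10859, -72797, -53986).
So ∂z/∂E = −n_x/n_z = 0.20114474 and ∂z/∂N = −n_y/n_z = −1.34844219.
Intercept c from TP-A: 808 − 144741.34 + 6066157.32 = 5922223.97.
At (719079, 4498991): z_contact = 144639.0 − 6066629.3 + 5922223.97 = 233.7 m.
Depth below ground = 276 − 233.7 = 42 m.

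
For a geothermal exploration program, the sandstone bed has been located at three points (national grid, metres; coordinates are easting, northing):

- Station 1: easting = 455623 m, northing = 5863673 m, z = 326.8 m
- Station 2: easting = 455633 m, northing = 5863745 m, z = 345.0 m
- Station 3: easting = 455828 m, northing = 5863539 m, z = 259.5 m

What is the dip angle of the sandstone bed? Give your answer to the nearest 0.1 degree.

17.3°

Two edge vectors: Station 1→Station 2 = (10, 72, 18.2), Station 1→Station 3 = (205, -134, -67.3).
Normal n = (Station 1→Station 2) × (Station 1→Station 3) = (-2406.8, 4404, -16100).
So ∂z/∂easting = −n_x/n_z = −0.14949 and ∂z/∂northing = −n_y/n_z = 0.27354.
Gradient magnitude |∇z| = √(a² + b²) = √(0.02235 + 0.07482) = 0.31172.
True dip = arctan(0.31172) = 17.3°, dipping toward SSE (azimuth ≈ 151°).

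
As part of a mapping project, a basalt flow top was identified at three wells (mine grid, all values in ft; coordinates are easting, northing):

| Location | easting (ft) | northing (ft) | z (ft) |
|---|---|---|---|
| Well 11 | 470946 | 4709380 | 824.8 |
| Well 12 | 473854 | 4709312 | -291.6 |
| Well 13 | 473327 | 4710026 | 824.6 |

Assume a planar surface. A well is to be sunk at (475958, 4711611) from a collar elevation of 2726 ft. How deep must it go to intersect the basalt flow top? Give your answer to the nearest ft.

767 ft

Let the plane be z = a·easting + b·northing + c.
Well 12−Well 11: 2908a − 68b = −1116.4;  Well 13−Well 11: 2381a + 646b = −0.2.
Solving gives a = −0.35345086, b = 1.30242492.
Then c = 824.8 − a·470946 − b·4709380 = −5966332.82.
At (475958, 4711611): z_contact = −168227.8 + 6136519.6 − 5966332.82 = 1959.0 ft.
Depth below ground = 2726 − 1959.0 = 767 ft.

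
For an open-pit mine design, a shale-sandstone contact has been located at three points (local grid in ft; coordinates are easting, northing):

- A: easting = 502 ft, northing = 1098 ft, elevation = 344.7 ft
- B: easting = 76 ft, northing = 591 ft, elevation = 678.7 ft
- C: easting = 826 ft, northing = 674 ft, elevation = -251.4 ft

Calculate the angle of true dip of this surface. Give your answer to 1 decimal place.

Two edge vectors: A→B = (-426, -507, 334), A→C = (324, -424, -596.1).
Normal n = (A→B) × (A→C) = (443838.7, -145722.6, 344892).
So ∂z/∂easting = −n_x/n_z = −1.28689 and ∂z/∂northing = −n_y/n_z = 0.42252.
Gradient magnitude |∇z| = √(a² + b²) = √(1.65609 + 0.17852) = 1.35448.
True dip = arctan(1.35448) = 53.6°, dipping toward ESE (azimuth ≈ 108°).

53.6°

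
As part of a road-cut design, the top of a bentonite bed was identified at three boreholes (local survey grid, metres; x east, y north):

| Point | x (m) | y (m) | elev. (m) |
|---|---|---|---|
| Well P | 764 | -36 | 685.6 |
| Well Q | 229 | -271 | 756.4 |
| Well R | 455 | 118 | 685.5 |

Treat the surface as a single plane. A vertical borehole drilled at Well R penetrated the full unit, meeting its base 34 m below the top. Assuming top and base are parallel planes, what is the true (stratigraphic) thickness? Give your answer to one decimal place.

Let the plane be z = a·x + b·y + c.
Well Q−Well P: −535a − 235b = 70.8;  Well R−Well P: −309a + 154b = −0.1.
Solving gives a = −0.07019, b = −0.14148.
|∇z| = √(a²+b²) = 0.15794, so dip δ = arctan(0.15794) = 8.98°.
True thickness = vertical thickness × cos δ = 34 × cos 8.98° = 33.6 m.

33.6 m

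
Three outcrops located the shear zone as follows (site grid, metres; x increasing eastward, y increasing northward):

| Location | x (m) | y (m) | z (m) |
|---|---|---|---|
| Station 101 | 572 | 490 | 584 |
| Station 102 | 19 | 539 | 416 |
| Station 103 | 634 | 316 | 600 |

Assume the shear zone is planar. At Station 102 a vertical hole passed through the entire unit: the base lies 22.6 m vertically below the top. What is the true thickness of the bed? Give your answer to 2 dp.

21.61 m

Let the plane be z = a·x + b·y + c.
Station 102−Station 101: −553a + 49b = −168;  Station 103−Station 101: 62a − 174b = 16.
Solving gives a = 0.30529, b = 0.01683.
|∇z| = √(a²+b²) = 0.30575, so dip δ = arctan(0.30575) = 17.00°.
True thickness = vertical thickness × cos δ = 22.6 × cos 17.00° = 21.61 m.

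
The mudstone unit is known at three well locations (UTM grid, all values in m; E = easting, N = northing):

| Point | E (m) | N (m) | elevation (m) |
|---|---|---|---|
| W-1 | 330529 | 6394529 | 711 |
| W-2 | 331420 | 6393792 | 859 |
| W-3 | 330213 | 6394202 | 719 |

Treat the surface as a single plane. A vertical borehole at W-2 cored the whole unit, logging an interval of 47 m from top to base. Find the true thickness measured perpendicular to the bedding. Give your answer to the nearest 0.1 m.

Two edge vectors: W-1→W-2 = (891, -737, 148), W-1→W-3 = (-316, -327, 8).
Normal n = (W-1→W-2) × (W-1→W-3) = (42500, -53896, -524249).
So ∂z/∂E = −n_x/n_z = 0.08107 and ∂z/∂N = −n_y/n_z = −0.10281.
|∇z| = √(a²+b²) = 0.13092, so dip δ = arctan(0.13092) = 7.46°.
True thickness = vertical thickness × cos δ = 47 × cos 7.46° = 46.6 m.

46.6 m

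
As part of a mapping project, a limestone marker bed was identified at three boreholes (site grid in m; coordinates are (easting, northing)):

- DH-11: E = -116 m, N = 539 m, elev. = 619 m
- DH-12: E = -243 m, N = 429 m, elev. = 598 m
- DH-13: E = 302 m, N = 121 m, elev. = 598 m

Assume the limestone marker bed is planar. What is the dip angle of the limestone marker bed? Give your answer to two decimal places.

Let the plane be z = a·E + b·N + c.
DH-12−DH-11: −127a − 110b = −21;  DH-13−DH-11: 418a − 418b = −21.
Solving gives a = 0.06529, b = 0.11553.
Gradient magnitude |∇z| = √(a² + b²) = √(0.00426 + 0.01335) = 0.13270.
True dip = arctan(0.13270) = 7.56°, dipping toward SSW (azimuth ≈ 209°).

7.56°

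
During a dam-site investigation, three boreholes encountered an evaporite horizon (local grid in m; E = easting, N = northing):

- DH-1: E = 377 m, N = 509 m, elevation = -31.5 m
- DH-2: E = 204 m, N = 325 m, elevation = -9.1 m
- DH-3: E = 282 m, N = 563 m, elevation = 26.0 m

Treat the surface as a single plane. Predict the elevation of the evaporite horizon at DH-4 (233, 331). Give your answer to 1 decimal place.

Two edge vectors: DH-1→DH-2 = (-173, -184, 22.4), DH-1→DH-3 = (-95, 54, 57.5).
Normal n = (DH-1→DH-2) × (DH-1→DH-3) = (-11789.6, 7819.5, -26822).
So ∂z/∂E = −n_x/n_z = −0.43955 and ∂z/∂N = −n_y/n_z = 0.29153.
Intercept c from DH-1: -31.5 + 165.71 − 148.39 = −14.18.
At (233, 331): z = −102.4 + 96.5 − 14.18 = -20.1 m.

-20.1 m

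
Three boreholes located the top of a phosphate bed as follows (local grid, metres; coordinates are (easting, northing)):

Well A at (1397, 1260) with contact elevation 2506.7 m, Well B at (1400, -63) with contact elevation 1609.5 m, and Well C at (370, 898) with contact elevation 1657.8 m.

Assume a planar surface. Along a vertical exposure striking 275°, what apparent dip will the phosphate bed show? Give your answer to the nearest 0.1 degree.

Let the plane be z = a·E + b·N + c.
Well B−Well A: 3a − 1323b = −897.2;  Well C−Well A: −1027a − 362b = −848.9.
Solving gives a = 0.58707, b = 0.67949.
Unit vector along 275° is (sin 275°, cos 275°) = (-0.9962, 0.0872).
Slope in that direction = a·(-0.9962) + b·(0.0872) = −0.52562.
Apparent dip = arctan|0.52562| = 27.7° (true dip is 41.9°, so apparent ≤ true as expected).

27.7°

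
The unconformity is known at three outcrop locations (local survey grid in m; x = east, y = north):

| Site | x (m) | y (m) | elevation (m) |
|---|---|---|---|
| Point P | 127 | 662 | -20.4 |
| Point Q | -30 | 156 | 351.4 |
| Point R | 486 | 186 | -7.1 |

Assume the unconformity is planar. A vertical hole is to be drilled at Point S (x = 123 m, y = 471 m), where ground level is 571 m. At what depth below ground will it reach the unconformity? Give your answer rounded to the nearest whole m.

488 m

Let the plane be z = a·x + b·y + c.
Point Q−Point P: −157a − 506b = 371.8;  Point R−Point P: 359a − 476b = 13.3.
Solving gives a = −0.66403, b = −0.52875.
Then c = -20.4 − a·127 − b·662 = 413.96.
At (123, 471): z_contact = −81.7 − 249.0 + 413.96 = 83.2 m.
Depth below ground = 571 − 83.2 = 488 m.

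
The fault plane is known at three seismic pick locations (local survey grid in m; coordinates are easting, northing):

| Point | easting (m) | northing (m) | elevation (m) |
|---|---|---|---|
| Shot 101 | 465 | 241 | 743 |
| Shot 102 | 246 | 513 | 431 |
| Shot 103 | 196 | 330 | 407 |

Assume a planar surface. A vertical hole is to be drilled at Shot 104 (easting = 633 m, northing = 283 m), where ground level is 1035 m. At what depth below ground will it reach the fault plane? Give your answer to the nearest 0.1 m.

101.0 m

Let the plane be z = a·easting + b·northing + c.
Shot 102−Shot 101: −219a + 272b = −312;  Shot 103−Shot 101: −269a + 89b = −336.
Solving gives a = 1.18531, b = −0.19271.
Then c = 743 − a·465 − b·241 = 238.27.
At (633, 283): z_contact = 750.30 − 54.54 + 238.27 = 934.04 m.
Depth below ground = 1035 − 934.04 = 101.0 m.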